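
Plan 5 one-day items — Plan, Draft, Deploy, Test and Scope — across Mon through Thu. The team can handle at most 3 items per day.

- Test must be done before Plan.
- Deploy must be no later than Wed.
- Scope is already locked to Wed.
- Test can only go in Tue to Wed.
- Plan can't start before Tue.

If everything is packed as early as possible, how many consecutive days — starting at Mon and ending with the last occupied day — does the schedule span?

3 days

The precedence chain requires at least 2 distinct days.
With at most 3 per day and 5 work items, at least 2 days are needed.
Scope can't be placed before Wed — that is day 3 counting from Mon — so the schedule must run through at least 3 days.
3 works (last occupied day: Wed): for example Deploy=Mon, Draft=Mon, Plan=Wed, Scope=Wed, Test=Tue.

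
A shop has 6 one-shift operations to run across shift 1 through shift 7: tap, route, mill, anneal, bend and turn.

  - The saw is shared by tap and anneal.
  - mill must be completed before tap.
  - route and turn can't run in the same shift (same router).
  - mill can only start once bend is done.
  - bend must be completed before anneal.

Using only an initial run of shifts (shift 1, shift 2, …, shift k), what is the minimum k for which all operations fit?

3

The precedence chain requires at least 3 distinct shifts.
3 works (last occupied shift: shift 3): for example anneal=shift 2; bend=shift 1; tap=shift 3; turn=shift 2; route=shift 1; mill=shift 2.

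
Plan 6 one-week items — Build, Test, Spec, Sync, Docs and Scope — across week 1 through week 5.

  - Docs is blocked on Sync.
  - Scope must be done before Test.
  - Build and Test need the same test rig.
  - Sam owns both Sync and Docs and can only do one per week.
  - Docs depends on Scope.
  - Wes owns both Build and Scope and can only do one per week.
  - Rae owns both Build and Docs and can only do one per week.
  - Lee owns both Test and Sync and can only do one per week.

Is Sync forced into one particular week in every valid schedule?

No

Sync can be week 1 (e.g. Spec in week 1; Sync in week 1; Build in week 3; Scope in week 1; Test in week 2; Docs in week 2) or week 2 (e.g. Scope=week 1; Docs=week 3; Spec=week 1; Test=week 3; Build=week 2; Sync=week 2).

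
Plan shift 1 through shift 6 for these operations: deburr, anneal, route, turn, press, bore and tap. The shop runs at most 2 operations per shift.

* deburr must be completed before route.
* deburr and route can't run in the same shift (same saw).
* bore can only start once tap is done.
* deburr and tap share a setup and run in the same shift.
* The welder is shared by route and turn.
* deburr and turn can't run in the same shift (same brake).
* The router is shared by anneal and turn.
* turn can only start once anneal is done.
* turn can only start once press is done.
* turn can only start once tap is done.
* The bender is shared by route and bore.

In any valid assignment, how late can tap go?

shift 4

Downstream work caps tap at shift 5.
tap at shift 4 is achievable: press in shift 1, deburr in shift 4, route in shift 6, bore in shift 5, anneal in shift 1, turn in shift 5, tap in shift 4.
Nothing later works — the conflict and capacity constraints rule out every shift after shift 4.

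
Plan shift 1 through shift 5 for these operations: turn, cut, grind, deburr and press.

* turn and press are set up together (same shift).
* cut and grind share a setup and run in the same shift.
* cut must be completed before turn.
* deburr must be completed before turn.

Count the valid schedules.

30

Splitting on turn: it can be shift 2 (1), shift 3 (4), shift 4 (9), shift 5 (16). Listing each branch's schedules as (cut, grind, deburr, press) by shift number:
turn=shift 2: (1,1,1,2) — 1.
turn=shift 3: (1,1,1,3) (1,1,2,3) (2,2,1,3) (2,2,2,3) — 4.
turn=shift 4: (1,1,1,4) (1,1,2,4) (1,1,3,4) (2,2,1,4) (2,2,2,4) (2,2,3,4) (3,3,1,4) (3,3,2,4) (3,3,3,4) — 9.
turn=shift 5: (1,1,1,5) (1,1,2,5) (1,1,3,5) (1,1,4,5) (2,2,1,5) (2,2,2,5) (2,2,3,5) (2,2,4,5) (3,3,1,5) (3,3,2,5) (3,3,3,5) (3,3,4,5) (4,4,1,5) (4,4,2,5) (4,4,3,5) (4,4,4,5) — 16.
Summing: 1 + 4 + 9 + 16 = 30.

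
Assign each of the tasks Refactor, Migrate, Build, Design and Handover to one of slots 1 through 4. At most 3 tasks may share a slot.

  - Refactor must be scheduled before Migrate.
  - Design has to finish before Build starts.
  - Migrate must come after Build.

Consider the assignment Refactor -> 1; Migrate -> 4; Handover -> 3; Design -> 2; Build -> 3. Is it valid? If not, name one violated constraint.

Refactor must be scheduled before Migrate — holds.
Migrate must come after Build — holds.
At most 3 tasks may share a slot — holds.
Design has to finish before Build starts — holds.

Yes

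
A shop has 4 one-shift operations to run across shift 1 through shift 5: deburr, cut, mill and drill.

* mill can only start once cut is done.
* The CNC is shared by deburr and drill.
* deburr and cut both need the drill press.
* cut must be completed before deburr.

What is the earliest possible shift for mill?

shift 2

Precedence pushes mill to at least shift 2.
mill at shift 2 is achievable: drill in shift 1; cut in shift 1; deburr in shift 2; mill in shift 2.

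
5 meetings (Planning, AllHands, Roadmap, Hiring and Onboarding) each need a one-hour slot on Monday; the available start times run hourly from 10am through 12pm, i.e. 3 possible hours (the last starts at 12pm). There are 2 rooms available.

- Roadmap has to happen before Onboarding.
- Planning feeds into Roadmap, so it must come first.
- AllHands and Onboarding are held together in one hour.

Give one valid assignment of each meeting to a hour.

Hiring -> 10am; Roadmap -> 11am; Planning -> 10am; AllHands -> 12pm; Onboarding -> 12pm

Checking: Planning(10am) before Roadmap(11am); Roadmap(11am) before Onboarding(12pm); AllHands = Onboarding = 12pm; max 2 per hour (cap 2).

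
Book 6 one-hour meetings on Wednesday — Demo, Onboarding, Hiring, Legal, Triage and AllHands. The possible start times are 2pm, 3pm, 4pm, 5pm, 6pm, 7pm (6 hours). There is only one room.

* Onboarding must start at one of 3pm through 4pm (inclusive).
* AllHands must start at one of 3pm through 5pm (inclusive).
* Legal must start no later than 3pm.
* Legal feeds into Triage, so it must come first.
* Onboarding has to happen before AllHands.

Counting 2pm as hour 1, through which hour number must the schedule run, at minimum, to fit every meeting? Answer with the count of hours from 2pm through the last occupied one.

6

The precedence chain requires at least 2 distinct hours.
With at most 1 per hour and 6 meetings, at least 6 hours are needed.
Propagating the time windows through the other constraints, AllHands can't land before 4pm — that is hour 3 counting from 2pm — so the schedule must run through at least 3 hours.
6 works (last occupied hour: 7pm): for example Hiring in 7pm; Onboarding in 3pm; Demo in 6pm; Legal in 2pm; Triage in 5pm; AllHands in 4pm.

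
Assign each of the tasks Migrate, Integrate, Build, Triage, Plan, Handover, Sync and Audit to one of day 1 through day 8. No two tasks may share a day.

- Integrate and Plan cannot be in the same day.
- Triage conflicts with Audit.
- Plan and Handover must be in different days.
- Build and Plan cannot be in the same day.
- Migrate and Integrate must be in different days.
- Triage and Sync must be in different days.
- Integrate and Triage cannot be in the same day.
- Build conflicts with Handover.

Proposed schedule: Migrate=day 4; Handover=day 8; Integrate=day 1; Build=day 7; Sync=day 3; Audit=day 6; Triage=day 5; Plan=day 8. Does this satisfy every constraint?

Invalid. Plan and Handover must be in different days.

No two tasks may share a day — violated.
Triage and Sync must be in different days — holds.
Integrate and Plan cannot be in the same day — holds.
Plan and Handover must be in different days — violated.
Integrate and Triage cannot be in the same day — holds.
Triage conflicts with Audit — holds.
Build and Plan cannot be in the same day — holds.
Migrate and Integrate must be in different days — holds.
Build conflicts with Handover — holds.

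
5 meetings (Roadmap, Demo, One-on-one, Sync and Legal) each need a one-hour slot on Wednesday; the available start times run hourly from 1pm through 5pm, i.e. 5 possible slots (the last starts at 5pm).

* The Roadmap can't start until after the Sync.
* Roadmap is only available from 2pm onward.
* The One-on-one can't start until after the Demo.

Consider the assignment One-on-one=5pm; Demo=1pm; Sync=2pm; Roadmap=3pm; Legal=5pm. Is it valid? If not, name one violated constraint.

Yes, all constraints hold

Roadmap is only available from 2pm onward — holds.
The One-on-one can't start until after the Demo — holds.
The Roadmap can't start until after the Sync — holds.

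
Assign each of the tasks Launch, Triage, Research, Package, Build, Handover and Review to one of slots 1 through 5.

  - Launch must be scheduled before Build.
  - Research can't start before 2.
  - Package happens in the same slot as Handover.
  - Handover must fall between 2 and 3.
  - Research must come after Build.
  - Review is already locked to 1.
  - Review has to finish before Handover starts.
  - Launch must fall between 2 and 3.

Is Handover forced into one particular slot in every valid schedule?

No

Handover can be 2 (e.g. Review in 1; Research in 4; Launch in 2; Package in 2; Build in 3; Handover in 2; Triage in 1) or 3 (e.g. Triage=1, Package=3, Review=1, Research=4, Launch=2, Handover=3, Build=3).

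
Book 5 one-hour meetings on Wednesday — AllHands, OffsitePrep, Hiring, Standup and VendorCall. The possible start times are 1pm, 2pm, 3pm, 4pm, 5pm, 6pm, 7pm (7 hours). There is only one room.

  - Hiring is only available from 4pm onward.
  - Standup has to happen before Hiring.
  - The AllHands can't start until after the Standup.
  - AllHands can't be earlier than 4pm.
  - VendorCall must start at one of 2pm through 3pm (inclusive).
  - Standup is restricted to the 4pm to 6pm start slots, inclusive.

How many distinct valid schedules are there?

Splitting on AllHands: it can be 5pm (12), 6pm (18), 7pm (18). Listing each branch's schedules as (OffsitePrep, Hiring, Standup, VendorCall):
AllHands=5pm: (1pm,6pm,4pm,2pm) (1pm,6pm,4pm,3pm) (1pm,7pm,4pm,2pm) (1pm,7pm,4pm,3pm) (2pm,6pm,4pm,3pm) (2pm,7pm,4pm,3pm) (3pm,6pm,4pm,2pm) (3pm,7pm,4pm,2pm) (6pm,7pm,4pm,2pm) (6pm,7pm,4pm,3pm) (7pm,6pm,4pm,2pm) (7pm,6pm,4pm,3pm) — 12.
AllHands=6pm: (1pm,5pm,4pm,2pm) (1pm,5pm,4pm,3pm) (1pm,7pm,4pm,2pm) (1pm,7pm,4pm,3pm) (1pm,7pm,5pm,2pm) (1pm,7pm,5pm,3pm) (2pm,5pm,4pm,3pm) (2pm,7pm,4pm,3pm) (2pm,7pm,5pm,3pm) (3pm,5pm,4pm,2pm) (3pm,7pm,4pm,2pm) (3pm,7pm,5pm,2pm) (4pm,7pm,5pm,2pm) (4pm,7pm,5pm,3pm) (5pm,7pm,4pm,2pm) (5pm,7pm,4pm,3pm) (7pm,5pm,4pm,2pm) (7pm,5pm,4pm,3pm) — 18.
AllHands=7pm: (1pm,5pm,4pm,2pm) (1pm,5pm,4pm,3pm) (1pm,6pm,4pm,2pm) (1pm,6pm,4pm,3pm) (1pm,6pm,5pm,2pm) (1pm,6pm,5pm,3pm) (2pm,5pm,4pm,3pm) (2pm,6pm,4pm,3pm) (2pm,6pm,5pm,3pm) (3pm,5pm,4pm,2pm) (3pm,6pm,4pm,2pm) (3pm,6pm,5pm,2pm) (4pm,6pm,5pm,2pm) (4pm,6pm,5pm,3pm) (5pm,6pm,4pm,2pm) (5pm,6pm,4pm,3pm) (6pm,5pm,4pm,2pm) (6pm,5pm,4pm,3pm) — 18.
Summing: 12 + 18 + 18 = 48.

48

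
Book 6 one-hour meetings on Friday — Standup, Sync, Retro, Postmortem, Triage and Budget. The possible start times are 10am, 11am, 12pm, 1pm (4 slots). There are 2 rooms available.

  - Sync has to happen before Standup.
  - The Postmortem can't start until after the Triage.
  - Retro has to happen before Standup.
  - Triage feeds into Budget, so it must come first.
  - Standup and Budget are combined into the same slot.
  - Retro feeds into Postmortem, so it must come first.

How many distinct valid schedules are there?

19

Splitting on Standup: it can be 12pm (7), 1pm (12). Listing each branch's schedules as (Sync, Retro, Postmortem, Triage, Budget):
Standup=12pm: (10am,10am,1pm,11am,12pm) (10am,11am,1pm,10am,12pm) (10am,11am,1pm,11am,12pm) (11am,10am,11am,10am,12pm) (11am,10am,1pm,10am,12pm) (11am,10am,1pm,11am,12pm) (11am,11am,1pm,10am,12pm) — 7.
Standup=1pm: (10am,10am,12pm,11am,1pm) (10am,11am,12pm,10am,1pm) (10am,11am,12pm,11am,1pm) (11am,10am,11am,10am,1pm) (11am,10am,12pm,10am,1pm) (11am,10am,12pm,11am,1pm) (11am,11am,12pm,10am,1pm) (12pm,10am,11am,10am,1pm) (12pm,10am,12pm,10am,1pm) (12pm,10am,12pm,11am,1pm) (12pm,11am,12pm,10am,1pm) (12pm,11am,12pm,11am,1pm) — 12.
Summing: 7 + 12 = 19.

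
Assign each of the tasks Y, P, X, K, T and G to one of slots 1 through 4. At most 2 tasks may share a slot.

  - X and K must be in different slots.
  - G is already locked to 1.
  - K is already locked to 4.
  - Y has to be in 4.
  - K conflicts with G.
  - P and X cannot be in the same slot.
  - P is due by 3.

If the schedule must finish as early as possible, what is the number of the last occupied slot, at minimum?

With at most 2 per slot and 6 tasks, at least 3 slots are needed.
Y can't be placed before 4, so the schedule must run through at least slot 4.
4 works (last occupied slot: 4): for example T in 2, G in 1, Y in 4, K in 4, X in 2, P in 1.

4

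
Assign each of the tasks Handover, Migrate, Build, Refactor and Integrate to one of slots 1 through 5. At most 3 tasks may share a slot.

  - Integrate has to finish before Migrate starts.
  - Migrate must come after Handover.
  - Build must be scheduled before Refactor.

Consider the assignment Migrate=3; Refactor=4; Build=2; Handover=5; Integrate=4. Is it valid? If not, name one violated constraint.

No — it violates: Migrate must come after Handover

Integrate has to finish before Migrate starts — violated.
Build must be scheduled before Refactor — holds.
At most 3 tasks may share a slot — holds.
Migrate must come after Handover — violated.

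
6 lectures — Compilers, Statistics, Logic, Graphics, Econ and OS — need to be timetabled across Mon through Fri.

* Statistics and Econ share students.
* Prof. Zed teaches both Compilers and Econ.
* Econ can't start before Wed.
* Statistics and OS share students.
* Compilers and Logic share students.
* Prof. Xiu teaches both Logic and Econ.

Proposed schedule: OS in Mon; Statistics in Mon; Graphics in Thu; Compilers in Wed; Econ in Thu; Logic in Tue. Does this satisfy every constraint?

Compilers and Logic share students — holds.
Prof. Xiu teaches both Logic and Econ — holds.
Prof. Zed teaches both Compilers and Econ — holds.
Statistics and OS share students — violated.
Statistics and Econ share students — holds.
Econ can't start before Wed — holds.

Invalid. Statistics and OS share students.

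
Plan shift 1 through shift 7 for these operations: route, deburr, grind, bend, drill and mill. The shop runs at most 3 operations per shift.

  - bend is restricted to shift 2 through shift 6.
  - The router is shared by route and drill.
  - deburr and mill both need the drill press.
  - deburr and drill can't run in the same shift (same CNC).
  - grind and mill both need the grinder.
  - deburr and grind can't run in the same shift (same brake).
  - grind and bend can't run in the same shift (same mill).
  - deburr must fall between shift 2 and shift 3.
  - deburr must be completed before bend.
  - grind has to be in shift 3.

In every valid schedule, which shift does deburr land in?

shift 2

deburr's window is shift 2–shift 3.
grind is fixed at shift 3, and deburr can't share a shift with grind.
So deburr must be shift 2.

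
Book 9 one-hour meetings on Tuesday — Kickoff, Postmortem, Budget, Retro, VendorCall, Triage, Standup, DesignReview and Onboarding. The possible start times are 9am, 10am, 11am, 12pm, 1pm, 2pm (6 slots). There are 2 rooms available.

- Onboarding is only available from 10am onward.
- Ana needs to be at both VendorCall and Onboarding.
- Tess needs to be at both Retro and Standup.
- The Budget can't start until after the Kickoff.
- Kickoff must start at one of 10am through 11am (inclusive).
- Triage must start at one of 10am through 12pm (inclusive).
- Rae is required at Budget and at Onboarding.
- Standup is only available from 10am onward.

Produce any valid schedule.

Postmortem=9am, VendorCall=12pm, Retro=9am, Onboarding=11am, Standup=11am, Budget=12pm, DesignReview=1pm, Triage=10am, Kickoff=10am

Checking: Kickoff(10am) before Budget(12pm); Retro(9am) != Standup(11am); Budget(12pm) != Onboarding(11am); VendorCall(12pm) != Onboarding(11am); Kickoff=10am in [10am,11am]; Triage=10am in [10am,12pm]; Onboarding=11am in [10am,2pm]; Standup=11am in [10am,2pm]; max 2 per slot (cap 2).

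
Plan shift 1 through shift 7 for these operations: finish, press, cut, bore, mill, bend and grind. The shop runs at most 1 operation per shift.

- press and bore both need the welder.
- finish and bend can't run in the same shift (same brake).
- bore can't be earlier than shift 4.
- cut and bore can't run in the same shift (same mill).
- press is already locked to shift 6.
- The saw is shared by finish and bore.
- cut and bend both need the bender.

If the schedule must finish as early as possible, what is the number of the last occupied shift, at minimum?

7

With at most 1 per shift and 7 operations, at least 7 shifts are needed.
press can't be placed before shift 6, so the schedule must run through at least shift 6.
7 works (last occupied shift: shift 7): for example bore=shift 4; cut=shift 2; finish=shift 1; mill=shift 3; grind=shift 7; press=shift 6; bend=shift 5.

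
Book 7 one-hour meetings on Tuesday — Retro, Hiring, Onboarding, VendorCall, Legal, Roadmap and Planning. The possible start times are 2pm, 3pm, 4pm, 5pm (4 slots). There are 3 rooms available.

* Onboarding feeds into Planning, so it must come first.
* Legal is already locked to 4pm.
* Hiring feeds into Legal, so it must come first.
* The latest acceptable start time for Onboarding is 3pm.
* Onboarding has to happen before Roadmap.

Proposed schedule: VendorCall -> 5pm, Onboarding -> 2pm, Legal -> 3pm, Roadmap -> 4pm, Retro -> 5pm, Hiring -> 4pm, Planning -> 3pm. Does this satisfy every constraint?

No — it violates: Hiring feeds into Legal, so it must come first

Legal is already locked to 4pm — violated.
The latest acceptable start time for Onboarding is 3pm — holds.
Hiring feeds into Legal, so it must come first — violated.
Onboarding feeds into Planning, so it must come first — holds.
Onboarding has to happen before Roadmap — holds.
There are 3 rooms available — holds.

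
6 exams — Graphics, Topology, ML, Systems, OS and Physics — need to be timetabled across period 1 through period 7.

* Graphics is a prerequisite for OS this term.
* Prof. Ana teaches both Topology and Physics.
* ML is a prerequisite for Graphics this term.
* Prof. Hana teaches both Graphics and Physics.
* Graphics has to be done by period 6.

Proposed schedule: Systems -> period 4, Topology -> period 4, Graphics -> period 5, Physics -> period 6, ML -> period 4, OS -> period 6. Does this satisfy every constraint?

Prof. Ana teaches both Topology and Physics — holds.
Graphics has to be done by period 6 — holds.
Prof. Hana teaches both Graphics and Physics — holds.
Graphics is a prerequisite for OS this term — holds.
ML is a prerequisite for Graphics this term — holds.

Yes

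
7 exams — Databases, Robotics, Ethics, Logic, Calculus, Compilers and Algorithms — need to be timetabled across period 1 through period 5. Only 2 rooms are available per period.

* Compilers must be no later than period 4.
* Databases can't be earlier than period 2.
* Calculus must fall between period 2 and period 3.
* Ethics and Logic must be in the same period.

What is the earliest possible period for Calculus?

period 2

Calculus is available from period 2; Calculus's own window allows nothing later than period 3.
Calculus at period 2 is achievable: Logic=period 3, Algorithms=period 4, Databases=period 2, Ethics=period 3, Compilers=period 1, Robotics=period 1, Calculus=period 2.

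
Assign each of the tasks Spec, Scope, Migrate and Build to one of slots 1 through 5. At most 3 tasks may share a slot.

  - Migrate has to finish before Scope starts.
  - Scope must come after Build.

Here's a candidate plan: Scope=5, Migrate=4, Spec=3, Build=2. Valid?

Yes, all constraints hold

At most 3 tasks may share a slot — holds.
Scope must come after Build — holds.
Migrate has to finish before Scope starts — holds.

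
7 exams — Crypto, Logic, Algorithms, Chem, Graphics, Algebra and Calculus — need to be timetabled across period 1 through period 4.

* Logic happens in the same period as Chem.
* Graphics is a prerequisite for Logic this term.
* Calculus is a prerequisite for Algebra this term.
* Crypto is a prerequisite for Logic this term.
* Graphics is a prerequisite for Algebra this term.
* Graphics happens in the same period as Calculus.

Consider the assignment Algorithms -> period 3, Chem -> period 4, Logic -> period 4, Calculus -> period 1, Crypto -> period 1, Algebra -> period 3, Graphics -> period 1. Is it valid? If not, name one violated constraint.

Calculus is a prerequisite for Algebra this term — holds.
Graphics is a prerequisite for Logic this term — holds.
Crypto is a prerequisite for Logic this term — holds.
Graphics is a prerequisite for Algebra this term — holds.
Logic happens in the same period as Chem — holds.
Graphics happens in the same period as Calculus — holds.

Valid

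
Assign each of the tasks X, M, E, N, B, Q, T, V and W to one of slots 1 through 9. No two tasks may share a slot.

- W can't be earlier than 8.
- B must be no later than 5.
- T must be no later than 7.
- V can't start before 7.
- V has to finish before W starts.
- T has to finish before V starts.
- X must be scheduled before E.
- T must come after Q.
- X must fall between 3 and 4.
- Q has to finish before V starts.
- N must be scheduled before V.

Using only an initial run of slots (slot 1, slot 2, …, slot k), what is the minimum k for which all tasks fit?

The precedence chain requires at least 4 distinct slots.
With at most 1 per slot and 9 tasks, at least 9 slots are needed.
W can't be placed before 8, so the schedule must run through at least slot 8.
9 works (last occupied slot: 9): for example E=5, W=8, X=3, B=1, N=6, V=7, Q=2, M=9, T=4.

9 slots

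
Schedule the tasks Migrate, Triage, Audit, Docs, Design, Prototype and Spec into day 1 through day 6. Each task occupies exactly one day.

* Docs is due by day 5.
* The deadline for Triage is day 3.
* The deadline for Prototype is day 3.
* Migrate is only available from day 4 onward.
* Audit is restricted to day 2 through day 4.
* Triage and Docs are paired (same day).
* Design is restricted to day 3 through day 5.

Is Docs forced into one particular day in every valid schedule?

Docs can be day 1 (e.g. Docs -> day 1; Audit -> day 2; Migrate -> day 4; Triage -> day 1; Design -> day 3; Spec -> day 1; Prototype -> day 1) or day 2 (e.g. Audit in day 2, Triage in day 2, Docs in day 2, Design in day 3, Prototype in day 1, Migrate in day 4, Spec in day 1).

No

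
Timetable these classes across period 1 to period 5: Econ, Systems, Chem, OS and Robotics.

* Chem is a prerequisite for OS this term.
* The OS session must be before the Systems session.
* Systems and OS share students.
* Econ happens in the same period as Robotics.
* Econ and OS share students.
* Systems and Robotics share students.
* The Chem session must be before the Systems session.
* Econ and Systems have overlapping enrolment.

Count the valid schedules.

30

Splitting on Econ: it can be period 1 (10), period 2 (7), period 3 (5), period 4 (4), period 5 (4). Listing each branch's schedules as (Systems, Chem, OS, Robotics) by period number:
Econ=period 1: (3,1,2,1) (4,1,2,1) (4,1,3,1) (4,2,3,1) (5,1,2,1) (5,1,3,1) (5,1,4,1) (5,2,3,1) (5,2,4,1) (5,3,4,1) — 10.
Econ=period 2: (4,1,3,2) (4,2,3,2) (5,1,3,2) (5,1,4,2) (5,2,3,2) (5,2,4,2) (5,3,4,2) — 7.
Econ=period 3: (4,1,2,3) (5,1,2,3) (5,1,4,3) (5,2,4,3) (5,3,4,3) — 5.
Econ=period 4: (3,1,2,4) (5,1,2,4) (5,1,3,4) (5,2,3,4) — 4.
Econ=period 5: (3,1,2,5) (4,1,2,5) (4,1,3,5) (4,2,3,5) — 4.
Summing: 10 + 7 + 5 + 4 + 4 = 30.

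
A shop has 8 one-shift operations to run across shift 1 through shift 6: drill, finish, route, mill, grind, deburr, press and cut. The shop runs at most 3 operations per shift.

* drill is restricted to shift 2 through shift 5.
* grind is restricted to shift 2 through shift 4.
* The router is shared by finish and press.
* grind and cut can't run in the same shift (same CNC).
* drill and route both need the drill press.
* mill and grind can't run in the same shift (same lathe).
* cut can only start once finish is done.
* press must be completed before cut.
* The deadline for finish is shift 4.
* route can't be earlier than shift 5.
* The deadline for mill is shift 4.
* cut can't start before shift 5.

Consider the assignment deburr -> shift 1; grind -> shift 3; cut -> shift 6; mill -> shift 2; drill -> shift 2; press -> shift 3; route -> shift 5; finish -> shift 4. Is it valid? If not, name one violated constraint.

The deadline for finish is shift 4 — holds.
route can't be earlier than shift 5 — holds.
mill and grind can't run in the same shift (same lathe) — holds.
press must be completed before cut — holds.
The deadline for mill is shift 4 — holds.
drill and route both need the drill press — holds.
The router is shared by finish and press — holds.
cut can't start before shift 5 — holds.
grind is restricted to shift 2 through shift 4 — holds.
drill is restricted to shift 2 through shift 5 — holds.
grind and cut can't run in the same shift (same CNC) — holds.
The shop runs at most 3 operations per shift — holds.
cut can only start once finish is done — holds.

Yes, all constraints hold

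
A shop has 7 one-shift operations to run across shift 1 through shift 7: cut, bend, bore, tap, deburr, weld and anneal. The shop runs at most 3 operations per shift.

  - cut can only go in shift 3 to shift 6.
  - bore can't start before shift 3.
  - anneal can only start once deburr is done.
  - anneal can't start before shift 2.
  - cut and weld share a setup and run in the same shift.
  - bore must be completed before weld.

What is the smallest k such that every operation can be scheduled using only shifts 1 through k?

The precedence chain requires at least 2 distinct shifts.
With at most 3 per shift and 7 operations, at least 3 shifts are needed.
Propagating the time windows through the other constraints, cut can't land before shift 4, so the schedule must run through at least shift 4.
4 works (last occupied shift: shift 4): for example deburr in shift 1; bore in shift 3; weld in shift 4; anneal in shift 2; bend in shift 1; cut in shift 4; tap in shift 1.

4 shifts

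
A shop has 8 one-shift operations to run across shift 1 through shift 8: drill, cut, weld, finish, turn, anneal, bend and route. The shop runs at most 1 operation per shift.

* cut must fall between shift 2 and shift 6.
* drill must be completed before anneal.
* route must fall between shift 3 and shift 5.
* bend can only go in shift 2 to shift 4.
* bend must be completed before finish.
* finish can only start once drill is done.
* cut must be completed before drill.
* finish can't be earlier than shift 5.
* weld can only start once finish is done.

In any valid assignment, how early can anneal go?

Precedence pushes anneal to at least shift 4.
anneal at shift 6 is achievable: route in shift 3, finish in shift 7, cut in shift 4, bend in shift 2, turn in shift 1, weld in shift 8, drill in shift 5, anneal in shift 6.
Nothing earlier works — the capacity limit rule out every shift before shift 6.

shift 6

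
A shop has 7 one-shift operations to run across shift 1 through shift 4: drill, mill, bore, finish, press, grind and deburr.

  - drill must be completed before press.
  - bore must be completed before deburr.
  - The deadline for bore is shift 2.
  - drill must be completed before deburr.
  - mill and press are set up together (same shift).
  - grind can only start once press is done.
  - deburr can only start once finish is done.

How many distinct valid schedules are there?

Splitting on drill: it can be shift 1 (33), shift 2 (10). Listing each branch's schedules as (mill, bore, finish, press, grind, deburr) by shift number:
drill=shift 1: (2,1,1,2,3,2) (2,1,1,2,3,3) (2,1,1,2,3,4) (2,1,1,2,4,2) (2,1,1,2,4,3) (2,1,1,2,4,4) (2,1,2,2,3,3) (2,1,2,2,3,4) (2,1,2,2,4,3) (2,1,2,2,4,4) (2,1,3,2,3,4) (2,1,3,2,4,4) (2,2,1,2,3,3) (2,2,1,2,3,4) (2,2,1,2,4,3) (2,2,1,2,4,4) (2,2,2,2,3,3) (2,2,2,2,3,4) (2,2,2,2,4,3) (2,2,2,2,4,4) (2,2,3,2,3,4) (2,2,3,2,4,4) (3,1,1,3,4,2) (3,1,1,3,4,3) (3,1,1,3,4,4) (3,1,2,3,4,3) (3,1,2,3,4,4) (3,1,3,3,4,4) (3,2,1,3,4,3) (3,2,1,3,4,4) (3,2,2,3,4,3) (3,2,2,3,4,4) (3,2,3,3,4,4) — 33.
drill=shift 2: (3,1,1,3,4,3) (3,1,1,3,4,4) (3,1,2,3,4,3) (3,1,2,3,4,4) (3,1,3,3,4,4) (3,2,1,3,4,3) (3,2,1,3,4,4) (3,2,2,3,4,3) (3,2,2,3,4,4) (3,2,3,3,4,4) — 10.
Summing: 33 + 10 = 43.

43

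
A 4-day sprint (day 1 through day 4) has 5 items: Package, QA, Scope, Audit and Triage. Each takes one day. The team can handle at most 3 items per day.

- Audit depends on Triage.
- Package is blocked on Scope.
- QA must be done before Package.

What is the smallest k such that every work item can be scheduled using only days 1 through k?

2

The precedence chain requires at least 2 distinct days.
With at most 3 per day and 5 work items, at least 2 days are needed.
2 works (last occupied day: day 2): for example Triage=day 1, Audit=day 2, Scope=day 1, QA=day 1, Package=day 2.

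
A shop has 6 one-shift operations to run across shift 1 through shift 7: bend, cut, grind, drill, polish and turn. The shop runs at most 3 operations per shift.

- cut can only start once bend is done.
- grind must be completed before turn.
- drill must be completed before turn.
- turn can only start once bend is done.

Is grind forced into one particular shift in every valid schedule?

No

grind can be shift 1 (e.g. drill in shift 1, polish in shift 2, cut in shift 2, grind in shift 1, turn in shift 2, bend in shift 1) or shift 2 (e.g. drill -> shift 1, polish -> shift 1, cut -> shift 2, grind -> shift 2, turn -> shift 3, bend -> shift 1).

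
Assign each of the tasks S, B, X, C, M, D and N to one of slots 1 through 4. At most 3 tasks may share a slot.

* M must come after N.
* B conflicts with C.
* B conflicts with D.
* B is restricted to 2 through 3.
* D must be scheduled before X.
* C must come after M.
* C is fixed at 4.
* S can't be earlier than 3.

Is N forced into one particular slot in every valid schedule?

N can be 1 (e.g. D=1, M=2, B=2, C=4, N=1, S=3, X=2) or 2 (e.g. B -> 2, N -> 2, S -> 3, C -> 4, D -> 1, M -> 3, X -> 2).

No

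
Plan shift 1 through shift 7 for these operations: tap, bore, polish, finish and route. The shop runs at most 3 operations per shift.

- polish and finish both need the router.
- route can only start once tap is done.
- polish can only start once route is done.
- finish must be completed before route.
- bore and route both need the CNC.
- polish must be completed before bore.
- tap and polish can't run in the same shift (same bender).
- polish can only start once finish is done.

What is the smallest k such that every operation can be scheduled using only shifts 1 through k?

4 shifts

The precedence chain requires at least 4 distinct shifts.
With at most 3 per shift and 5 operations, at least 2 shifts are needed.
4 works (last occupied shift: shift 4): for example bore=shift 4; finish=shift 1; tap=shift 1; polish=shift 3; route=shift 2.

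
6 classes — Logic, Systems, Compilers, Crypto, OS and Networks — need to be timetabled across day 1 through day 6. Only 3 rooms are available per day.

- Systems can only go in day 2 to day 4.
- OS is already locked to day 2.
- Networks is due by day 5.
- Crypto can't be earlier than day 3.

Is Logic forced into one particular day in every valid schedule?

Logic can be day 1 (e.g. OS -> day 2, Systems -> day 2, Crypto -> day 3, Logic -> day 1, Networks -> day 1, Compilers -> day 1) or day 2 (e.g. Logic -> day 2; Systems -> day 2; Compilers -> day 1; OS -> day 2; Crypto -> day 3; Networks -> day 1).

No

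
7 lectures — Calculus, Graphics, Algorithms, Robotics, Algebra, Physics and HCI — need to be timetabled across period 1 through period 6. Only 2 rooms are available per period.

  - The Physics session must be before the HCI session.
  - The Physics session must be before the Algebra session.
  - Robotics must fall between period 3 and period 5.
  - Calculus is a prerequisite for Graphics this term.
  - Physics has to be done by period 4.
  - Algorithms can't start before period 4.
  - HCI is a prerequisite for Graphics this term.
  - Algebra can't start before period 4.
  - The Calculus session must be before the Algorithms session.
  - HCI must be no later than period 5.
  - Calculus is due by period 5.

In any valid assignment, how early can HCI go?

period 2

Precedence pushes HCI to at least period 2; HCI's own window allows nothing later than period 5.
HCI at period 2 is achievable: Calculus -> period 1, Physics -> period 1, Graphics -> period 3, Algebra -> period 4, Robotics -> period 3, Algorithms -> period 4, HCI -> period 2.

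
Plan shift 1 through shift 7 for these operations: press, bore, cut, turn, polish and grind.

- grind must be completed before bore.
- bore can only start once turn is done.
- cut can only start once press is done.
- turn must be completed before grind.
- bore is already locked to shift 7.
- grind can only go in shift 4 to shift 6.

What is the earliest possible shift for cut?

Precedence pushes cut to at least shift 2.
cut at shift 2 is achievable: bore in shift 7; press in shift 1; polish in shift 1; cut in shift 2; turn in shift 1; grind in shift 4.

shift 2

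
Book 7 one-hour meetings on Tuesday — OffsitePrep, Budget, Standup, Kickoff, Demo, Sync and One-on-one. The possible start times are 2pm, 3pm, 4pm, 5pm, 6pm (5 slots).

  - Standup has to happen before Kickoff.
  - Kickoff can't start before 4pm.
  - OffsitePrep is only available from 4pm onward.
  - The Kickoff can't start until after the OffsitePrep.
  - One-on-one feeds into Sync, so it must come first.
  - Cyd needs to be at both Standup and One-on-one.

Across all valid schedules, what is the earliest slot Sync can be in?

3pm

Precedence pushes Sync to at least 3pm.
Sync at 3pm is achievable: Budget -> 2pm, Kickoff -> 5pm, Standup -> 3pm, OffsitePrep -> 4pm, Demo -> 2pm, One-on-one -> 2pm, Sync -> 3pm.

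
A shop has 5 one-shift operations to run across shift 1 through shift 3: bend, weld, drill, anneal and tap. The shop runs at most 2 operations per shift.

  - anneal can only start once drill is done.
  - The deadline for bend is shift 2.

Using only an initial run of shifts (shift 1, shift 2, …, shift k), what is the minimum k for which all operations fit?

The precedence chain requires at least 2 distinct shifts.
With at most 2 per shift and 5 operations, at least 3 shifts are needed.
3 works (last occupied shift: shift 3): for example anneal=shift 2; weld=shift 2; bend=shift 1; drill=shift 1; tap=shift 3.

3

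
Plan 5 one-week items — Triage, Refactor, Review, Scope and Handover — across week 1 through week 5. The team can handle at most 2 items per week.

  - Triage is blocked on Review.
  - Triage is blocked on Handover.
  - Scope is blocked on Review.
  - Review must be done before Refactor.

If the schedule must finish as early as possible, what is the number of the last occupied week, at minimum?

week 3

The precedence chain requires at least 2 distinct weeks.
With at most 2 per week and 5 tasks, at least 3 weeks are needed.
3 works (last occupied week: week 3): for example Triage in week 2, Scope in week 3, Review in week 1, Handover in week 1, Refactor in week 2.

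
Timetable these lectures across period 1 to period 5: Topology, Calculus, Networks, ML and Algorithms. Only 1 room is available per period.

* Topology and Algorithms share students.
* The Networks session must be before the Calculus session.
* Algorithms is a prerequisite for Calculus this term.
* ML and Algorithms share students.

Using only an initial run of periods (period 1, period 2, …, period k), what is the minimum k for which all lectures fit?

The precedence chain requires at least 2 distinct periods.
With at most 1 per period and 5 lectures, at least 5 periods are needed.
5 works (last occupied period: period 5): for example Calculus=period 3; Networks=period 1; Algorithms=period 2; ML=period 5; Topology=period 4.

5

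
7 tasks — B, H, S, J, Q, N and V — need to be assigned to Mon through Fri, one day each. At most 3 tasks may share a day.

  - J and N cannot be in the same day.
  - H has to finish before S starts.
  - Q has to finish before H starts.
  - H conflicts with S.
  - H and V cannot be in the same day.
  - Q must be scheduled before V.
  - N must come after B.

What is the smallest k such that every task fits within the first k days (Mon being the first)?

The precedence chain requires at least 3 distinct days.
With at most 3 per day and 7 tasks, at least 3 days are needed.
3 works (last occupied day: Wed): for example Q=Mon; S=Wed; J=Mon; B=Mon; N=Tue; V=Wed; H=Tue.

3 days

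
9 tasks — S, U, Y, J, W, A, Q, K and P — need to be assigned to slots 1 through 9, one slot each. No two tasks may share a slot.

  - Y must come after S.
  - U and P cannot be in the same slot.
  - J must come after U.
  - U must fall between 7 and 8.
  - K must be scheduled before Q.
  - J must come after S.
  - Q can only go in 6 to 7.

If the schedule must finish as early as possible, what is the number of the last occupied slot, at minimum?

The precedence chain requires at least 2 distinct slots.
With at most 1 per slot and 9 tasks, at least 9 slots are needed.
Propagating the time windows through the other constraints, J can't land before 8, so the schedule must run through at least slot 8.
9 works (last occupied slot: 9): for example A=5; S=1; Q=6; Y=2; W=4; K=3; U=7; J=8; P=9.

9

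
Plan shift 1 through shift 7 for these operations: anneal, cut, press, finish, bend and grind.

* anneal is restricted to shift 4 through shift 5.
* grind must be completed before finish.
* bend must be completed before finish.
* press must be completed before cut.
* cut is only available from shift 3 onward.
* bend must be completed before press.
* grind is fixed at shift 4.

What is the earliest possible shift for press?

Precedence pushes press to at least shift 2; downstream work caps press at shift 6.
press at shift 2 is achievable: cut=shift 3, anneal=shift 4, finish=shift 5, press=shift 2, bend=shift 1, grind=shift 4.

shift 2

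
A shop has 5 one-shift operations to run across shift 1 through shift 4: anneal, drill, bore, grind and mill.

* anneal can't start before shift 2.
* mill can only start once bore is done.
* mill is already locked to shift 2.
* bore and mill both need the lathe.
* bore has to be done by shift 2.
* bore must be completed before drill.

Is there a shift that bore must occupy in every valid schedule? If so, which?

shift 1

bore's window is shift 1–shift 2.
mill is fixed at shift 2, and bore can't share a shift with mill.
So bore must be shift 1.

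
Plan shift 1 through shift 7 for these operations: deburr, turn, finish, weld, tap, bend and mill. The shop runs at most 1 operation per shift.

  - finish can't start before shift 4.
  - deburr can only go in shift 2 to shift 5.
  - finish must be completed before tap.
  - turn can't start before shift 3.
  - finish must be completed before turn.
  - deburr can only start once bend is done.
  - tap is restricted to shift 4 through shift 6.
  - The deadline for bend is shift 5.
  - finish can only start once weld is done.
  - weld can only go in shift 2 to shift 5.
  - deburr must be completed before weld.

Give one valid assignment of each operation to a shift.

deburr in shift 2; tap in shift 5; bend in shift 1; turn in shift 6; mill in shift 7; weld in shift 3; finish in shift 4

Checking: deburr(shift 2) before weld(shift 3); finish(shift 4) before turn(shift 6); weld(shift 3) before finish(shift 4); bend(shift 1) before deburr(shift 2); finish(shift 4) before tap(shift 5); bend=shift 1 in [shift 1,shift 5]; deburr=shift 2 in [shift 2,shift 5]; finish=shift 4 in [shift 4,shift 7]; weld=shift 3 in [shift 2,shift 5]; tap=shift 5 in [shift 4,shift 6]; turn=shift 6 in [shift 3,shift 7]; max 1 per shift (cap 1).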